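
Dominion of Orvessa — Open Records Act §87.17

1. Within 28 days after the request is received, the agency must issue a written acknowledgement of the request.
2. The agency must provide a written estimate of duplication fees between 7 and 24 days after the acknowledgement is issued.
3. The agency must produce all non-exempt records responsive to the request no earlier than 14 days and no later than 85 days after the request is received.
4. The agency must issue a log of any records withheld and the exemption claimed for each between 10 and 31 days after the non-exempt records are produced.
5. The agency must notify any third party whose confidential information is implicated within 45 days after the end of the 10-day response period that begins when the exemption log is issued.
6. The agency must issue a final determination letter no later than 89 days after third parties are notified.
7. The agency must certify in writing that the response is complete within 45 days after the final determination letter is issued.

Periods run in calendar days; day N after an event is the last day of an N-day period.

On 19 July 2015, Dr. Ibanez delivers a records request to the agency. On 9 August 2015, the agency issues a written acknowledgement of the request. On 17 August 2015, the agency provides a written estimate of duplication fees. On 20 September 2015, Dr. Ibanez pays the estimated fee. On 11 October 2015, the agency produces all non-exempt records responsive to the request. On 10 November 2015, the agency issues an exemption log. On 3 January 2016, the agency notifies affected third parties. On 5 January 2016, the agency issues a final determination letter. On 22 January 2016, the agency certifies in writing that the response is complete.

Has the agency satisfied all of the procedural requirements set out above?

Step 1 — counting 28 days from 19 July 2015 (when the request is received) gives a deadline of 16 August 2015; 9 August 2015 is within that limit.
Step 2 — 7 and 24 days from 9 August 2015 (when the acknowledgement is issued) are 16 August 2015 and 2 September 2015 respectively; 17 August 2015 falls inside that range.
Step 3 — 14 and 85 days from 19 July 2015 (when the request is received) are 2 August 2015 and 12 October 2015 respectively; done 11 October 2015 — within the window.
Step 4 — 10 and 31 days from 11 October 2015 (when the non-exempt records are produced) are 21 October 2015 and 11 November 2015 respectively; done 10 November 2015, which is between those dates.
Step 5 — counting 45 days from 20 November 2015 (end of the 10-day response period, which began when the exemption log is issued on 10 November 2015) gives a deadline of 4 January 2016; done 3 January 2016 — timely.
Step 6 — counting 89 days from 3 January 2016 (when third parties are notified) gives a deadline of 1 April 2016; 5 January 2016 is within that limit.
Step 7 — counting 45 days from 5 January 2016 (when the final determination letter is issued) gives a deadline of 19 February 2016; done 22 January 2016 — timely.

Yes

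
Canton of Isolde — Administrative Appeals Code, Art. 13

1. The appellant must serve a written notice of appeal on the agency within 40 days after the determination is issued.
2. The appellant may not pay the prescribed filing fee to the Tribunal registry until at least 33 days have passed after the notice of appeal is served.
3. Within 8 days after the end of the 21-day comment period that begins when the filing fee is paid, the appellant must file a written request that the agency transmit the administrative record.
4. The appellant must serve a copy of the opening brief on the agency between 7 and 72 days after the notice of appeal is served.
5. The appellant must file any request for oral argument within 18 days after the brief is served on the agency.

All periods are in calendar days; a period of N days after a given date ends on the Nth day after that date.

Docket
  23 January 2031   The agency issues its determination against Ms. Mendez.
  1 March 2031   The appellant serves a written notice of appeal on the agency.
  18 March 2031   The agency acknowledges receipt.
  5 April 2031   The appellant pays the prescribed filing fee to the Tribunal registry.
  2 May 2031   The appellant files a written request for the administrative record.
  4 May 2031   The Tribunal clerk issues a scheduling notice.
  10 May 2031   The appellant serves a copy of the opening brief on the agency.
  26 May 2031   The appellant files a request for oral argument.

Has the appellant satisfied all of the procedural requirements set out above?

Step 1 — counting 40 days from 23 January 2031 (when the determination is issued) gives a deadline of 4 March 2031; 1 March 2031 is within that limit.
Step 2 — must wait 33 days from 1 March 2031 (when the notice of appeal is served), so not before 3 April 2031; 5 April 2031 is on or after that date.
Step 3 — counting 8 days from 26 April 2031 (end of the 21-day comment period, which began when the filing fee is paid on 5 April 2031) gives a deadline of 4 May 2031; done 2 May 2031 — timely.
Step 4 — 7 and 72 days from 1 March 2031 (when the notice of appeal is served) are 8 March 2031 and 12 May 2031 respectively; done 10 May 2031 — within the window.
Step 5 — counting 18 days from 10 May 2031 (when the brief is served on the agency) gives a deadline of 28 May 2031; 26 May 2031 is within that limit.

Yes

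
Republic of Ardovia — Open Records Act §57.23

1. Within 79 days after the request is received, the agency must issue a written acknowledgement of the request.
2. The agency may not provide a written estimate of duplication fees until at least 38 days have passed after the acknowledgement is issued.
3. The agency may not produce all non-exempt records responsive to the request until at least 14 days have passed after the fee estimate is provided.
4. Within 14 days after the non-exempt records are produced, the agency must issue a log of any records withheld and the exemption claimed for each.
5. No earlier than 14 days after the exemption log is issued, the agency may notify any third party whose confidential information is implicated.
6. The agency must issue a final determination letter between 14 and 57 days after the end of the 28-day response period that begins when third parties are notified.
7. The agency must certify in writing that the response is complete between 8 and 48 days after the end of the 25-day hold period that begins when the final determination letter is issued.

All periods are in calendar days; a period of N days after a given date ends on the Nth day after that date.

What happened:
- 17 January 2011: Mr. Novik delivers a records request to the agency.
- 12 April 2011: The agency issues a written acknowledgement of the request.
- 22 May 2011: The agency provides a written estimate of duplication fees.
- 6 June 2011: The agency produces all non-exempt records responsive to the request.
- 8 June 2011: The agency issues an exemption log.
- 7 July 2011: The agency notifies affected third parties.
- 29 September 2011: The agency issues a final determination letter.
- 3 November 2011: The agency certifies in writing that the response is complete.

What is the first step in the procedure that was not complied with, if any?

Step 1: 79 days after 17 January 2011 (when the request is received) is 6 April 2011; not done until 12 April 2011, 6 days after the deadline.

Step 1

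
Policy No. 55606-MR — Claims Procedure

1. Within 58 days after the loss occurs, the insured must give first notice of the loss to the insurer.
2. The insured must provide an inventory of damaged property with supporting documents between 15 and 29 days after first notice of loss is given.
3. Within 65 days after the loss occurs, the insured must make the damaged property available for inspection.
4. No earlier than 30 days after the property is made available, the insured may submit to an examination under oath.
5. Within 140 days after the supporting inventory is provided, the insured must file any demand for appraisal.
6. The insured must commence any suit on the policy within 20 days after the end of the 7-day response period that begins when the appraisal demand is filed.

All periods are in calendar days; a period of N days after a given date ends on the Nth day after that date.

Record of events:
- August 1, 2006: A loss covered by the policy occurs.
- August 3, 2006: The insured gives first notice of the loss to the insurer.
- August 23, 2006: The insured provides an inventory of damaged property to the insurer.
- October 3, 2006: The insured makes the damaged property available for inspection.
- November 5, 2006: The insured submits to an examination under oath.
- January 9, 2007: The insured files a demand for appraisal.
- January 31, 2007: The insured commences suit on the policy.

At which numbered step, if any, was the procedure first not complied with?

Step 1: 58 days after August 1, 2006 (when the loss occurs) is September 28, 2006; completed August 3, 2006, before the deadline.
Step 2: the window is 15–29 days after August 3, 2006 (when first notice of loss is given), so August 18, 2006 through September 1, 2006; done August 23, 2006, which is between those dates.
Step 3: 65 days after August 1, 2006 (when the loss occurs) is October 5, 2006; completed October 3, 2006, before the deadline.
Step 4: the earliest permitted date is 30 days after October 3, 2006 (when the property is made available), i.e. November 2, 2006; November 5, 2006 is on or after that date.
Step 5: 140 days after August 23, 2006 (when the supporting inventory is provided) is January 10, 2007; done January 9, 2007 — timely.
Step 6: 20 days after January 16, 2007 (end of the 7-day response period, which began when the appraisal demand is filed on January 9, 2007) is February 5, 2007; done January 31, 2007 — timely.

None — every step was satisfied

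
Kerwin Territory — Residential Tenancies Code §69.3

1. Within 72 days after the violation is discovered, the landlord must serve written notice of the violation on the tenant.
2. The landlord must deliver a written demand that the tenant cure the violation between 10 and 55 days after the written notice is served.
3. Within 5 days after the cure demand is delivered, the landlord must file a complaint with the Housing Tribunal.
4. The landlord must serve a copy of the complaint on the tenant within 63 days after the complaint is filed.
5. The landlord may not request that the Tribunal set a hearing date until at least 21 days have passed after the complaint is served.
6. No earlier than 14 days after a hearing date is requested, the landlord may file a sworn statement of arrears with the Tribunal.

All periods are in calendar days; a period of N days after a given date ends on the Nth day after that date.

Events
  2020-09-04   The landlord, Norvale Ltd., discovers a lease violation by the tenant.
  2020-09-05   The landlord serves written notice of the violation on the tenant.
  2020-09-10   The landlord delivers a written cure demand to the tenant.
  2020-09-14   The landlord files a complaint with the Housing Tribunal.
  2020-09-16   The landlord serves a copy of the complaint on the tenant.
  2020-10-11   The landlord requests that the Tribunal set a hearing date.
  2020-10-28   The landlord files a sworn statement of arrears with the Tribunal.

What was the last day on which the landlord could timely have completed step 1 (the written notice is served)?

2020-11-15

Step 1 runs from 2020-09-04, when the violation is discovered. 72 days after 2020-09-04 is 2020-11-15.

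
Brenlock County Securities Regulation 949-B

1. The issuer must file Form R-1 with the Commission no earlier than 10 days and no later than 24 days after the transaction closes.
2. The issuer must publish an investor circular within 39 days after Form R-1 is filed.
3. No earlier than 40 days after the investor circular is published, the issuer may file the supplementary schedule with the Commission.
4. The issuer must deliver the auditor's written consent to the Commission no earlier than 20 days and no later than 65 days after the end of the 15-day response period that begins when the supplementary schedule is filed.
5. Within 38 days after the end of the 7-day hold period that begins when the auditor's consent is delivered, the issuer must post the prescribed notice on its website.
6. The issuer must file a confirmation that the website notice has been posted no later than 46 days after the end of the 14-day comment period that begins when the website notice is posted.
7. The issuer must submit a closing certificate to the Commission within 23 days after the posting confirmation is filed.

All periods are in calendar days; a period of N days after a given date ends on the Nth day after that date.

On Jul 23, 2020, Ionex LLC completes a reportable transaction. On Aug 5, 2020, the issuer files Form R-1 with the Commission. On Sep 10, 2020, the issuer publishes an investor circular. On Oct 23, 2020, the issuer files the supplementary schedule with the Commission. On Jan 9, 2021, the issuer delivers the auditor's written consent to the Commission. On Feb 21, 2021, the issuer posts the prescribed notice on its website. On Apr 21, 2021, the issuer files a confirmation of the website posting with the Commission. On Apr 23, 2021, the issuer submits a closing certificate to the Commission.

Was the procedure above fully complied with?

Step 1 — 10 and 24 days from Jul 23, 2020 (when the transaction closes) are Aug 2, 2020 and Aug 16, 2020 respectively; Aug 5, 2020 falls inside that range.
Step 2 — counting 39 days from Aug 5, 2020 (when Form R-1 is filed) gives a deadline of Sep 13, 2020; Sep 10, 2020 is within that limit.
Step 3 — must wait 40 days from Sep 10, 2020 (when the investor circular is published), so not before Oct 20, 2020; done Oct 23, 2020, after the minimum wait.
Step 4 — 20 and 65 days from Nov 7, 2020 (end of the 15-day response period, which began when the supplementary schedule is filed on Oct 23, 2020) are Nov 27, 2020 and Jan 11, 2021 respectively; done Jan 9, 2021 — within the window.
Step 5 — counting 38 days from Jan 16, 2021 (end of the 7-day hold period, which began when the auditor's consent is delivered on Jan 9, 2021) gives a deadline of Feb 23, 2021; Feb 21, 2021 is within that limit.
Step 6 — counting 46 days from Mar 7, 2021 (end of the 14-day comment period, which began when the website notice is posted on Feb 21, 2021) gives a deadline of Apr 22, 2021; done Apr 21, 2021 — timely.
Step 7 — counting 23 days from Apr 21, 2021 (when the posting confirmation is filed) gives a deadline of May 14, 2021; Apr 23, 2021 is within that limit.

Yes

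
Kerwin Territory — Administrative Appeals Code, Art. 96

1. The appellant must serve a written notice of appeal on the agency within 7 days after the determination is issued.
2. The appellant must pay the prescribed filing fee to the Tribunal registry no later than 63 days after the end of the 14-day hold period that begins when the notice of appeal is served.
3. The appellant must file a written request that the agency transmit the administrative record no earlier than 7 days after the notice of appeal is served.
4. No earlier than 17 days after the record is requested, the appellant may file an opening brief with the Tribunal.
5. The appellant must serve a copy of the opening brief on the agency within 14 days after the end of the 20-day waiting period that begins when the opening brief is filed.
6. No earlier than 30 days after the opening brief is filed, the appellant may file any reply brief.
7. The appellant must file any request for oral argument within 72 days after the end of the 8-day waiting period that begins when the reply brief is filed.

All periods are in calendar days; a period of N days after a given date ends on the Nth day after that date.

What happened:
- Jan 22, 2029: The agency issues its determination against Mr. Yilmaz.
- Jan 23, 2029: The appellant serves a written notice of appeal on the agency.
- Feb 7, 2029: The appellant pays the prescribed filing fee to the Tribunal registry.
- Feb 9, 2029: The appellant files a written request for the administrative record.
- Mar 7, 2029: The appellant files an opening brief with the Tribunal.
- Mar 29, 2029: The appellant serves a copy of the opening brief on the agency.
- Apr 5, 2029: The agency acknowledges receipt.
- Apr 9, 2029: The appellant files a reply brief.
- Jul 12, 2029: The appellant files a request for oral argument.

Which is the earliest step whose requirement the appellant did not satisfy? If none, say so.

Step 7

Step 1: 7 days after Jan 22, 2029 (when the determination is issued) is Jan 29, 2029; Jan 23, 2029 is within that limit.
Step 2: 63 days after Feb 6, 2029 (end of the 14-day hold period, which began when the notice of appeal is served on Jan 23, 2029) is Apr 10, 2029; completed Feb 7, 2029, before the deadline.
Step 3: the earliest permitted date is 7 days after Jan 23, 2029 (when the notice of appeal is served), i.e. Jan 30, 2029; Feb 9, 2029 is on or after that date.
Step 4: the earliest permitted date is 17 days after Feb 9, 2029 (when the record is requested), i.e. Feb 26, 2029; done Mar 7, 2029 — permitted.
Step 5: 14 days after Mar 27, 2029 (end of the 20-day waiting period, which began when the opening brief is filed on Mar 7, 2029) is Apr 10, 2029; Mar 29, 2029 is within that limit.
Step 6: the earliest permitted date is 30 days after Mar 7, 2029 (when the opening brief is filed), i.e. Apr 6, 2029; done Apr 9, 2029 — permitted.
Step 7: 72 days after Apr 17, 2029 (end of the 8-day waiting period, which began when the reply brief is filed on Apr 9, 2029) is Jun 28, 2029; not done until Jul 12, 2029, 14 days after the deadline.
The analysis stops there.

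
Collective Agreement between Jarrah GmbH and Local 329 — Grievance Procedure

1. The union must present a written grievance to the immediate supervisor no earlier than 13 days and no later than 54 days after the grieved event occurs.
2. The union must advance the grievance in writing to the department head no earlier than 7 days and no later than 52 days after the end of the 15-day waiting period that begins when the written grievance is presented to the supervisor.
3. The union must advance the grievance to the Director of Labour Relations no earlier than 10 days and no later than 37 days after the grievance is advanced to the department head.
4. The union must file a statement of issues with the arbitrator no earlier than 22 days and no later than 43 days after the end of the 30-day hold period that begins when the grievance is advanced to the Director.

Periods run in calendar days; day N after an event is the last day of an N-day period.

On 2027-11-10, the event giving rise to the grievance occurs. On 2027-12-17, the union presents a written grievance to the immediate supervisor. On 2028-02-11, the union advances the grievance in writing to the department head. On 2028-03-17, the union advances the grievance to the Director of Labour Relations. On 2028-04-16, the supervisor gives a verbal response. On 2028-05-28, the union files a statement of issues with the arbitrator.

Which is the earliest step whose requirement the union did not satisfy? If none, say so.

None — every step was satisfied

Step 1: the window is 13–54 days after 2027-11-10 (when the grieved event occurs), so 2027-11-23 through 2028-01-03; 2027-12-17 falls inside that range.
Step 2: the window is 7–52 days after 2028-01-01 (end of the 15-day waiting period, which began when the written grievance is presented to the supervisor on 2027-12-17), so 2028-01-08 through 2028-02-22; 2028-02-11 falls inside that range.
Step 3: the window is 10–37 days after 2028-02-11 (when the grievance is advanced to the department head), so 2028-02-21 through 2028-03-19; done 2028-03-17, which is between those dates.
Step 4: the window is 22–43 days after 2028-04-16 (end of the 30-day hold period, which began when the grievance is advanced to the Director on 2028-03-17), so 2028-05-08 through 2028-05-29; done 2028-05-28, which is between those dates.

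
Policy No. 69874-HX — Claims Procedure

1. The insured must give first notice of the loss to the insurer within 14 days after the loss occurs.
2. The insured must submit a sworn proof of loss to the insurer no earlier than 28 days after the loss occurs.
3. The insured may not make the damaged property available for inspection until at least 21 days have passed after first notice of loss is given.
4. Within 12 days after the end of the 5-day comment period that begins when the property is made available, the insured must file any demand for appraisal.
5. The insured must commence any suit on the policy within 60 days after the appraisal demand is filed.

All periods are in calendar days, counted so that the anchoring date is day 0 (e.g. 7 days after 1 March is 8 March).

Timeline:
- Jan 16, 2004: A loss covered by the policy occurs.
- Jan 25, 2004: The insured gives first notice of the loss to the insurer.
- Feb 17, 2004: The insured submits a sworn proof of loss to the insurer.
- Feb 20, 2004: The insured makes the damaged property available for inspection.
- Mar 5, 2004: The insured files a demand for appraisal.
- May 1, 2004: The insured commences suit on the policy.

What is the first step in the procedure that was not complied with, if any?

Step 1: 14 days after Jan 16, 2004 (when the loss occurs) is Jan 30, 2004; done Jan 25, 2004 — timely.
Step 2: the earliest permitted date is 28 days after Jan 16, 2004 (when the loss occurs), i.e. Feb 13, 2004; done Feb 17, 2004, after the minimum wait.
Step 3: the earliest permitted date is 21 days after Jan 25, 2004 (when first notice of loss is given), i.e. Feb 15, 2004; done Feb 20, 2004, after the minimum wait.
Step 4: 12 days after Feb 25, 2004 (end of the 5-day comment period, which began when the property is made available on Feb 20, 2004) is Mar 8, 2004; completed Mar 5, 2004, before the deadline.
Step 5: 60 days after Mar 5, 2004 (when the appraisal demand is filed) is May 4, 2004; completed May 1, 2004, before the deadline.

None — every step was satisfied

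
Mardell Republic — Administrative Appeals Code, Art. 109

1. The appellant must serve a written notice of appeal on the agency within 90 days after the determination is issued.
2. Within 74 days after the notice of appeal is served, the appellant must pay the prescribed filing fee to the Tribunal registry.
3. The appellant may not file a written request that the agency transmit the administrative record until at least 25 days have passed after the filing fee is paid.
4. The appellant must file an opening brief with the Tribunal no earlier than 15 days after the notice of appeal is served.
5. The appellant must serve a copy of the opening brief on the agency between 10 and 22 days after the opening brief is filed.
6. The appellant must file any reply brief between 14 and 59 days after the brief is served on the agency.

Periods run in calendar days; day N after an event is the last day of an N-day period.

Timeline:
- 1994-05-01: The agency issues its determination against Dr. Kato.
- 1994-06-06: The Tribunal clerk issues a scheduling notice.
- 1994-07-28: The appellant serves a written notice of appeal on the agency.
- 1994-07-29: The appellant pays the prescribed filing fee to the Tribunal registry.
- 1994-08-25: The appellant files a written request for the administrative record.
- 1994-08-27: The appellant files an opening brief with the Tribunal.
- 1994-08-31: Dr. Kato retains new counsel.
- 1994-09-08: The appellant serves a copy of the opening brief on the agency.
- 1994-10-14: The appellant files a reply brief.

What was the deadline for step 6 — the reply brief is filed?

1994-11-06

Step 6 runs from 1994-09-08, when the brief is served on the agency. The window is 14–59 days after 1994-09-08; it closes on 1994-11-06.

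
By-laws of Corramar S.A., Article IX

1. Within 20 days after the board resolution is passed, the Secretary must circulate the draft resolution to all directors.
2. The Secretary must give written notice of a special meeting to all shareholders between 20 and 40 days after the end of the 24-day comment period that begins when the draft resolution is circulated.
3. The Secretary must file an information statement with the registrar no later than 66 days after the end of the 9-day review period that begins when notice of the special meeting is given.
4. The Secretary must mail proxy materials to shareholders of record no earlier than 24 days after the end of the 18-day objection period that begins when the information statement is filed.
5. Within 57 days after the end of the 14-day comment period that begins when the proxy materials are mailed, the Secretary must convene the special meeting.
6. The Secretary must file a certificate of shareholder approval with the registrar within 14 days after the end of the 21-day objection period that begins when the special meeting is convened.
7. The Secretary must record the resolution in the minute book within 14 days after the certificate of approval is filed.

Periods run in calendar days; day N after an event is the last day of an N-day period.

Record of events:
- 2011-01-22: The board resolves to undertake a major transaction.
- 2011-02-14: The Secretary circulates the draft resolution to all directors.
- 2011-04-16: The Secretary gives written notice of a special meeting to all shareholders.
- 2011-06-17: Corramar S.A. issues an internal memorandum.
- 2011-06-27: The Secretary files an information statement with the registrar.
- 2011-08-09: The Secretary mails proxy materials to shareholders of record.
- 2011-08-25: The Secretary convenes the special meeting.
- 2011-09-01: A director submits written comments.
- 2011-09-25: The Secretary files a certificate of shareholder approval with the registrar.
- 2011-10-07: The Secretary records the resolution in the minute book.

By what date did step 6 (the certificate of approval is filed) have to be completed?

The special meeting is convened on 2011-08-25; the 21-day objection period therefore ends 2011-09-15, and step 6 runs from that date. 14 days after 2011-09-15 is 2011-09-29.

2011-09-29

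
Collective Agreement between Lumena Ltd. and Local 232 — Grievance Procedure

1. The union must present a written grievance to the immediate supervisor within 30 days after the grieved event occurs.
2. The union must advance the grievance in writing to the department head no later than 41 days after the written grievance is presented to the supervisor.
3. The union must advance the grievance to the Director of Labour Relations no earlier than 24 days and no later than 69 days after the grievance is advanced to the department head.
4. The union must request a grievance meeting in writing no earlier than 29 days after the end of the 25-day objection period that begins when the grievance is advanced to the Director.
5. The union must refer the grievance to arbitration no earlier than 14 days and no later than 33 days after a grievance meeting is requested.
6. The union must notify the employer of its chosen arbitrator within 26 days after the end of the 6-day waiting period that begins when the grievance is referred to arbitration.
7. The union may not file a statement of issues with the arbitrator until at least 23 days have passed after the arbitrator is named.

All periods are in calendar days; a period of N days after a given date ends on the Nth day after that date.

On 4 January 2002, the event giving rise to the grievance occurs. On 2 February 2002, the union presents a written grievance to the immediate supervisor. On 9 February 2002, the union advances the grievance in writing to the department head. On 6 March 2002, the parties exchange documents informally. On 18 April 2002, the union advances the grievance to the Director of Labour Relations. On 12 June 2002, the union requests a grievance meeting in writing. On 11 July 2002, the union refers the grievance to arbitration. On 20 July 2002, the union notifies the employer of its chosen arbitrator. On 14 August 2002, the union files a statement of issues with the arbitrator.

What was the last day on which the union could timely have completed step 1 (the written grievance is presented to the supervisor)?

3 February 2002

Step 1 runs from 4 January 2002, when the grieved event occurs. 30 days after 4 January 2002 is 3 February 2002.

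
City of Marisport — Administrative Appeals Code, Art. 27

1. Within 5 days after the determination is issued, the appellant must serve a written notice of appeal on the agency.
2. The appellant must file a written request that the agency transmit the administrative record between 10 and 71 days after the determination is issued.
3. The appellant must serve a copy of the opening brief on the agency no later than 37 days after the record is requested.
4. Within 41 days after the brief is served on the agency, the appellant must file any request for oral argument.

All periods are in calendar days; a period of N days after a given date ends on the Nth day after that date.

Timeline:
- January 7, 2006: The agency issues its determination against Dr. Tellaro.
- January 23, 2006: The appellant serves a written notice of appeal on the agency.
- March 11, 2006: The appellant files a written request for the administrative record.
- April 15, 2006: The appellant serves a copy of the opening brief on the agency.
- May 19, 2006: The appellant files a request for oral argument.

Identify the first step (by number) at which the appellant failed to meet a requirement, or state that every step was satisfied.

Step 1

(1) due by January 7, 2006 + 5 days = January 12, 2006; not done until January 23, 2006, 11 days after the deadline.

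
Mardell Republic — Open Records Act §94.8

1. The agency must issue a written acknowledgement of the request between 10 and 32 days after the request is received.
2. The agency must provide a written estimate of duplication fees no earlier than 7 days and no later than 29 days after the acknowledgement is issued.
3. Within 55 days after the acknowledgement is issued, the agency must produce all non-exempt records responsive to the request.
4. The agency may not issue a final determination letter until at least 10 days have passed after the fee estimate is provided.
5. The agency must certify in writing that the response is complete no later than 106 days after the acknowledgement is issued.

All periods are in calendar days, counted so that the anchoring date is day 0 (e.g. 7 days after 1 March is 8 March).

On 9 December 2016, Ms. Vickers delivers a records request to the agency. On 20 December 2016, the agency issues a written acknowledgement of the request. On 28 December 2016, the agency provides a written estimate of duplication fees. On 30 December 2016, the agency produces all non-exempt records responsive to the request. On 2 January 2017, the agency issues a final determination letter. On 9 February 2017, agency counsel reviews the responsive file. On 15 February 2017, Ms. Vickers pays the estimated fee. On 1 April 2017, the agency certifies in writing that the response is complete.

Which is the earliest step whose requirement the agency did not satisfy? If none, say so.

Step 4

Step 1 — 10 and 32 days from 9 December 2016 (when the request is received) are 19 December 2016 and 10 January 2017 respectively; done 20 December 2016 — within the window.
Step 2 — 7 and 29 days from 20 December 2016 (when the acknowledgement is issued) are 27 December 2016 and 18 January 2017 respectively; done 28 December 2016 — within the window.
Step 3 — counting 55 days from 20 December 2016 (when the acknowledgement is issued) gives a deadline of 13 February 2017; completed 30 December 2016, before the deadline.
Step 4 — must wait 10 days from 28 December 2016 (when the fee estimate is provided), so not before 7 January 2017; acted on 2 January 2017, 5 days prematurely.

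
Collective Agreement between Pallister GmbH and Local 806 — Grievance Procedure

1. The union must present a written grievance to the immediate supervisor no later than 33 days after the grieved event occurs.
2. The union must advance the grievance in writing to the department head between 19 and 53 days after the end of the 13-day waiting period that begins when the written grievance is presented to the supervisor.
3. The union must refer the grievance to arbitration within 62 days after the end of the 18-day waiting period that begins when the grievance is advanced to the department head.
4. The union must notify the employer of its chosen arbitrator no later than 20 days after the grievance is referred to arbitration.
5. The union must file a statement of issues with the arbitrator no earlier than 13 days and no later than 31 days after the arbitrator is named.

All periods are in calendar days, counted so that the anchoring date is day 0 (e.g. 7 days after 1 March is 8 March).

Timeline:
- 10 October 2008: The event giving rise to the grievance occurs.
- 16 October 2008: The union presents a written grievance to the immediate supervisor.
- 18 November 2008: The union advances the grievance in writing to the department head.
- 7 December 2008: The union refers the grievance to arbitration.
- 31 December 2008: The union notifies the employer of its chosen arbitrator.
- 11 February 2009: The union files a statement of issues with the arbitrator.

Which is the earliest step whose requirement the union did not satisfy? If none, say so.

Step 4

Step 1: 33 days after 10 October 2008 (when the grieved event occurs) is 12 November 2008; 16 October 2008 is within that limit.
Step 2: the window is 19–53 days after 29 October 2008 (end of the 13-day waiting period, which began when the written grievance is presented to the supervisor on 16 October 2008), so 17 November 2008 through 21 December 2008; done 18 November 2008 — within the window.
Step 3: 62 days after 6 December 2008 (end of the 18-day waiting period, which began when the grievance is advanced to the department head on 18 November 2008) is 6 February 2009; completed 7 December 2008, before the deadline.
Step 4: 20 days after 7 December 2008 (when the grievance is referred to arbitration) is 27 December 2008; not done until 31 December 2008, 4 days after the deadline.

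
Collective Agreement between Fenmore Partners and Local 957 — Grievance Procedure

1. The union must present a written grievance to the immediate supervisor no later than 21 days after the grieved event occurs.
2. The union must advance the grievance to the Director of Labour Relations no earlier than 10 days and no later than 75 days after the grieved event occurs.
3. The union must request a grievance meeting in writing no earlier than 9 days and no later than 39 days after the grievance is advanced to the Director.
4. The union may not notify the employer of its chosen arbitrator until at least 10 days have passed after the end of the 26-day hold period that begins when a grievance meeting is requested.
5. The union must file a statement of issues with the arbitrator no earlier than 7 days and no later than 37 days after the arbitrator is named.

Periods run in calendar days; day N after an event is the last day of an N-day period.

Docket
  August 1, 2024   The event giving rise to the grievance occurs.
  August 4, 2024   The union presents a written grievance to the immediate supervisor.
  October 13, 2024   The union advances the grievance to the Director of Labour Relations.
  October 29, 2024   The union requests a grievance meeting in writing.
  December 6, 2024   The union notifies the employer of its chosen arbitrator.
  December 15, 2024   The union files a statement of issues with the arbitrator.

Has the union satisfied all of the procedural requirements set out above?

Yes

Step 1 — counting 21 days from August 1, 2024 (when the grieved event occurs) gives a deadline of August 22, 2024; completed August 4, 2024, before the deadline.
Step 2 — 10 and 75 days from August 1, 2024 (when the grieved event occurs) are August 11, 2024 and October 15, 2024 respectively; done October 13, 2024, which is between those dates.
Step 3 — 9 and 39 days from October 13, 2024 (when the grievance is advanced to the Director) are October 22, 2024 and November 21, 2024 respectively; October 29, 2024 falls inside that range.
Step 4 — must wait 10 days from November 24, 2024 (end of the 26-day hold period, which began when a grievance meeting is requested on October 29, 2024), so not before December 4, 2024; done December 6, 2024, after the minimum wait.
Step 5 — 7 and 37 days from December 6, 2024 (when the arbitrator is named) are December 13, 2024 and January 12, 2025 respectively; done December 15, 2024, which is between those dates.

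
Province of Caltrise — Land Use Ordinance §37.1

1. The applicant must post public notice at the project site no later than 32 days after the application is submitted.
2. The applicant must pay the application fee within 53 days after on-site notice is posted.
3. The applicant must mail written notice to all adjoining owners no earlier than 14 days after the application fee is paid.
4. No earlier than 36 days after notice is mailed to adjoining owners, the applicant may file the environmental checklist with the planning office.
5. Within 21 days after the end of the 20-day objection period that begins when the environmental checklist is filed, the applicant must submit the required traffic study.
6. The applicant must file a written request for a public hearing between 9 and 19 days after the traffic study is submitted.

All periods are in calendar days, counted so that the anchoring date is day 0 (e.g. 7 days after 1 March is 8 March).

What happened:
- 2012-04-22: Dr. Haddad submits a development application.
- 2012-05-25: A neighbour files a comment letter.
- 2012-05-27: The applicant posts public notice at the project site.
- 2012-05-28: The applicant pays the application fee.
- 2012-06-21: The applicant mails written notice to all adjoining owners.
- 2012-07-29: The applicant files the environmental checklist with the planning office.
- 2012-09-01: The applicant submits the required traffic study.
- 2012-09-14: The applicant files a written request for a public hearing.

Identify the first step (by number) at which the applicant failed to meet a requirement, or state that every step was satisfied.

Step 1

(1) due by 2012-04-22 + 32 days = 2012-05-24; 2012-05-27 misses that deadline by 3 days.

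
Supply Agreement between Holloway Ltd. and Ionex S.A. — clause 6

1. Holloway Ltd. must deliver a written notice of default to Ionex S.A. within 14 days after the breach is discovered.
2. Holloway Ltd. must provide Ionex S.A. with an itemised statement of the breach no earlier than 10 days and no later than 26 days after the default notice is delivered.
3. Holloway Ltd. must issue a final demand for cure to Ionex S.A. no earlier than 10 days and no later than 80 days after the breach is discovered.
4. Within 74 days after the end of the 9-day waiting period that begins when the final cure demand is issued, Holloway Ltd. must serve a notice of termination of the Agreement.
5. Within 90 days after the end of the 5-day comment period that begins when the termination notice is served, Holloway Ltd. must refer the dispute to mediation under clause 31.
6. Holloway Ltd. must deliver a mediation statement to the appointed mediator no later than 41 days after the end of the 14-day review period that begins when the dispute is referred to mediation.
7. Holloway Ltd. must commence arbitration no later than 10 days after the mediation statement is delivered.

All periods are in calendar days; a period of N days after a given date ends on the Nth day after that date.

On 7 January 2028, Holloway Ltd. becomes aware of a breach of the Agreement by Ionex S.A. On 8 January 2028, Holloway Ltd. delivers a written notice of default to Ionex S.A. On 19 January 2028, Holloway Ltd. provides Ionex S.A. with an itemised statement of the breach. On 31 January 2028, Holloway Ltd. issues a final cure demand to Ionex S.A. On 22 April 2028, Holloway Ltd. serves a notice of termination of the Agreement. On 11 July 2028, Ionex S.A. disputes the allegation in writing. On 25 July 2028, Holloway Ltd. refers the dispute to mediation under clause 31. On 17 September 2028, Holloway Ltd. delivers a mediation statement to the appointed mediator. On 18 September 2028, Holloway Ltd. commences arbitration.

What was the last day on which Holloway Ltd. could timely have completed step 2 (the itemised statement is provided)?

Step 2 runs from 8 January 2028, when the default notice is delivered. The window is 10–26 days after 8 January 2028; it closes on 3 February 2028.

3 February 2028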